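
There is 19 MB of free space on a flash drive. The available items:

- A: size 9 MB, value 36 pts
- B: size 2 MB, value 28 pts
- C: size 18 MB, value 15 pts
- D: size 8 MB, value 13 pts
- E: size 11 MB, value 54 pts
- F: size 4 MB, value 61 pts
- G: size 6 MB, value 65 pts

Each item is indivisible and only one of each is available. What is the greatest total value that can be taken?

162 pts

Check high-value combinations within 19 MB:
- A+F+G: size 9+4+6=19, value 36+61+65=162
- B+F+G: size 2+4+6=12, value 28+61+65=154
- B+E+G: size 2+11+6=19, value 28+54+65=147
- B+E+F: size 2+11+4=17, value 28+54+61=143
- D+F+G: size 8+4+6=18, value 13+61+65=139
Best: 162 pts.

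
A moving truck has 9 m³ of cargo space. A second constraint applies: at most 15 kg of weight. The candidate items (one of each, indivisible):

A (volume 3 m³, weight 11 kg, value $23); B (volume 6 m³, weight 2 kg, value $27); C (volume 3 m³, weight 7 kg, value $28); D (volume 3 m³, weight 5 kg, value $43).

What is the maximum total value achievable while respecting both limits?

$71

Feasible sets respecting both limits:
- C+D: volume 6, weight 12, value 71
- B+D: volume 9, weight 7, value 70
- B+C: volume 9, weight 9, value 55
- A+B: volume 9, weight 13, value 50
Best: $71.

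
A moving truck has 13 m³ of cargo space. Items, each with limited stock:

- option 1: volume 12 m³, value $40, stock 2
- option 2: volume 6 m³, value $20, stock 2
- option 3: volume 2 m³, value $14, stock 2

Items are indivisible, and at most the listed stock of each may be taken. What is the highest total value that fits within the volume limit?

$48

Top feasible selections:
- 1×option 2 + 2×option 3: volume 10, value 48
- 2×option 2: volume 12, value 40
- 1×option 1: volume 12, value 40
Best: $48.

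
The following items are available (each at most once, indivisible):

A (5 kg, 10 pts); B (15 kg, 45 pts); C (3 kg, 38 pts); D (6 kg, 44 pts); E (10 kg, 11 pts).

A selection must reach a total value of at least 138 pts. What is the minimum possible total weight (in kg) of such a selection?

34

Subsets with value ≥ 138, sorted by total weight:
- B+C+D+E: weight 34, value 138
- A+B+C+D+E: weight 39, value 148
Minimum weight: 34 kg.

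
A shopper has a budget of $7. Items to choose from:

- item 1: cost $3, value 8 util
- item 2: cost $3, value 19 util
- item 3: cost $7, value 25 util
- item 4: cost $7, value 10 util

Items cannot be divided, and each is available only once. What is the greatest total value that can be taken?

27 util

Check high-value combinations within $7:
- item 1+item 2: cost 3+3=6, value 8+19=27
- item 3: cost 7, value 25
- item 2: cost 3, value 19
Best: 27 util.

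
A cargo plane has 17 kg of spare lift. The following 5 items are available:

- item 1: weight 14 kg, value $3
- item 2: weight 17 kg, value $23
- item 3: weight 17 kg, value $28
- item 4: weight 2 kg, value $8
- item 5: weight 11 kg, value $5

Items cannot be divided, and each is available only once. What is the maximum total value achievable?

This is a 0/1 knapsack; check combinations near the capacity.
- item 3: weight 17, value 28
- item 2: weight 17, value 23
- item 4+item 5: weight 2+11=13, value 8+5=13
Best: $28.

$28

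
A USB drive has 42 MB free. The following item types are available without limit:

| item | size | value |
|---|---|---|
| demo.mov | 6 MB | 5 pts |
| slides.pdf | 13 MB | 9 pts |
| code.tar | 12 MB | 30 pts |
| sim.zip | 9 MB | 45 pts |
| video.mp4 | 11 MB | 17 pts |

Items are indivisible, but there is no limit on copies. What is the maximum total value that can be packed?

Best value-per-unit is sim.zip at 45/9; filling with it alone gives 4×45 = 180.
Optimal mix: 1×demo.mov + 4×sim.zip → size 42, value 185.

185 pts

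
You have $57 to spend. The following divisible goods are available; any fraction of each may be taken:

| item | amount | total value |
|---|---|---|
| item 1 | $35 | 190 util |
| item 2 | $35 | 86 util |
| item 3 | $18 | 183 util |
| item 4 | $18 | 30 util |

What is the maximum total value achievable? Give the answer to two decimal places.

Take in order of value per unit:
- item 3 (183/18 per unit): all 18 → value 183, running total 183.00
- item 1 (190/35 per unit): all 35 → value 190, running total 373.00
- item 2 (86/35 per unit): 4 of 35 → value 4×86/35 = 9.8286, running total 382.83
Total 382.83.

382.83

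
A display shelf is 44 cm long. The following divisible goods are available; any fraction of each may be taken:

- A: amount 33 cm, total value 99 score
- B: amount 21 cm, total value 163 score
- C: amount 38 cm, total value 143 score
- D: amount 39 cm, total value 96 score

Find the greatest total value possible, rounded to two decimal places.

249.55

Take in order of value per unit:
- B (163/21 per unit): all 21 → value 163, running total 163.00
- C (143/38 per unit): 23 of 38 → value 23×143/38 = 86.5526, running total 249.55
Total 249.55.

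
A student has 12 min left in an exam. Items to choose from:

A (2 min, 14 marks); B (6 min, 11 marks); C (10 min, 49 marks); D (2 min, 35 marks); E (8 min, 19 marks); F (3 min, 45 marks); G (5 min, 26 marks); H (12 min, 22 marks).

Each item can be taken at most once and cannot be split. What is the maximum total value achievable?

Check high-value combinations within 12 min:
- A+D+F+G: time 2+2+3+5=12, value 14+35+45+26=120
- D+F+G: time 2+3+5=10, value 35+45+26=106
- A+D+F: time 2+2+3=7, value 14+35+45=94
Best: 120 marks.

120 marks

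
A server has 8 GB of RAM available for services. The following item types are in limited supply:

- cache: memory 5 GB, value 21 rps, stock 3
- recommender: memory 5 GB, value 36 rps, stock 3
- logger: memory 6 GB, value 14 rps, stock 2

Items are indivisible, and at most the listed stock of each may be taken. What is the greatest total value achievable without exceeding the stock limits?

Best selections within memory 8 and stock limits:
- 1×recommender: memory 5, value 36
- 1×cache: memory 5, value 21
- 1×logger: memory 6, value 14
Best: 36 rps.

36 rps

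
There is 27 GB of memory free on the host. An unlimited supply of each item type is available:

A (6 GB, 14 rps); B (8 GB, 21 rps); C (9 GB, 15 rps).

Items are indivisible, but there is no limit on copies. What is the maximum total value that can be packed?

Best value-per-unit is B at 21/8; filling with it alone gives 3×21 = 63.
Optimal mix: 3×A + 1×B → memory 26, value 63.

63 rps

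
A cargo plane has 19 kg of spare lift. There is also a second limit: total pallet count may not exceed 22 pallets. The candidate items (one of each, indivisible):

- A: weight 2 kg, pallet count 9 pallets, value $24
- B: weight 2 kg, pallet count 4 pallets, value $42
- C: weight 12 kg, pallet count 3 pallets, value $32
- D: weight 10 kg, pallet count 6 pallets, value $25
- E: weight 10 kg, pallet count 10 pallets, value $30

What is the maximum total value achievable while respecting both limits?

Feasible sets respecting both limits:
- A+B+C: weight 16, pallet count 16, value 98
- A+B+D: weight 14, pallet count 19, value 91
- B+C: weight 14, pallet count 7, value 74
- B+E: weight 12, pallet count 14, value 72
Best: $98.

$98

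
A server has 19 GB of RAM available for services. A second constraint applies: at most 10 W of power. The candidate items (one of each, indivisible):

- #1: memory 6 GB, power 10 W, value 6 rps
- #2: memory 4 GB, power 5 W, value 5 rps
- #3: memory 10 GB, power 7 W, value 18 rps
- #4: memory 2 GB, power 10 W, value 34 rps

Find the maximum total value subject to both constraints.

34 rps

Feasible sets respecting both limits:
- #4: memory 2, power 10, value 34
- #3: memory 10, power 7, value 18
- #1: memory 6, power 10, value 6
- #2: memory 4, power 5, value 5
Best: 34 rps.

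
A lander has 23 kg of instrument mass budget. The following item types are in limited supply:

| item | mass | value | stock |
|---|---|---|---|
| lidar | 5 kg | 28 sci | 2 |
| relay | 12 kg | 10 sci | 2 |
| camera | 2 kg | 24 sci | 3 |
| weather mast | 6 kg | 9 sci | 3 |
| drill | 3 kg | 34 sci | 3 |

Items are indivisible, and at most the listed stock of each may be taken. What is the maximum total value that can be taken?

Top feasible selections:
- 2×lidar + 2×camera + 3×drill: mass 23, value 206
- 1×lidar + 3×camera + 3×drill: mass 20, value 202
- 2×lidar + 3×camera + 2×drill: mass 22, value 196
Best: 206 sci.

206 sci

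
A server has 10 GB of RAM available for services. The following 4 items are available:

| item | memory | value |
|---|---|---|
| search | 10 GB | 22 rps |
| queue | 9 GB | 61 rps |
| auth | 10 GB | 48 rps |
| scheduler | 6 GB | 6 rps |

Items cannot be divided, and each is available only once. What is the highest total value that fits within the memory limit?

61 rps

Check high-value combinations within 10 GB:
- queue: memory 9, value 61
- auth: memory 10, value 48
- search: memory 10, value 22
- scheduler: memory 6, value 6
Best: 61 rps.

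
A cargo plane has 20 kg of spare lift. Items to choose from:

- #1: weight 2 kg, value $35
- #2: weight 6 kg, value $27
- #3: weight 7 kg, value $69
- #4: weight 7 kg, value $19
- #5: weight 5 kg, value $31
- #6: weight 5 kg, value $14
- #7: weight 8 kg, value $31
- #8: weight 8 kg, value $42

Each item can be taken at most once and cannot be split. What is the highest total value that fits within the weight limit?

$162

Check high-value combinations within 20 kg:
- #1+#2+#3+#5: weight 2+6+7+5=20, value 35+27+69+31=162
- #1+#3+#5+#6: weight 2+7+5+5=19, value 35+69+31+14=149
- #1+#3+#8: weight 2+7+8=17, value 35+69+42=146
Best: $162.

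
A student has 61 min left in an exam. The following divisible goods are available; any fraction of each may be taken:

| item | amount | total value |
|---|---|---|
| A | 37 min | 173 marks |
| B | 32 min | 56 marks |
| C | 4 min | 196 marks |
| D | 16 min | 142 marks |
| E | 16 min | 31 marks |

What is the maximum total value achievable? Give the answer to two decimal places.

Take in order of value per unit:
- C (196/4 per unit): all 4 → value 196, running total 196.00
- D (142/16 per unit): all 16 → value 142, running total 338.00
- A (173/37 per unit): all 37 → value 173, running total 511.00
- E (31/16 per unit): 4 of 16 → value 4×31/16 = 7.7500, running total 518.75
Total 518.75.

518.75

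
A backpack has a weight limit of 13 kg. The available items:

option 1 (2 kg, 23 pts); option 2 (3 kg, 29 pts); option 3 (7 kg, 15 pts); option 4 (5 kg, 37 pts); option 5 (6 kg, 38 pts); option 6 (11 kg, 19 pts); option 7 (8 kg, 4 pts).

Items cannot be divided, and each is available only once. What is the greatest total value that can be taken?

98 pts

Check high-value combinations within 13 kg:
- option 1+option 4+option 5: weight 2+5+6=13, value 23+37+38=98
- option 1+option 2+option 5: weight 2+3+6=11, value 23+29+38=90
- option 1+option 2+option 4: weight 2+3+5=10, value 23+29+37=89
- option 4+option 5: weight 5+6=11, value 37+38=75
Best: 98 pts.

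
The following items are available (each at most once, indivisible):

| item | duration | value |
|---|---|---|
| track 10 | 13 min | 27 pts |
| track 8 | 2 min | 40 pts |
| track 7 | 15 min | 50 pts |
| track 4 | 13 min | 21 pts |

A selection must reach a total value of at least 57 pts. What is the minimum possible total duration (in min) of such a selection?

15

Subsets with value ≥ 57, sorted by total duration:
- track 10+track 8: duration 15, value 67
- track 8+track 4: duration 15, value 61
- track 8+track 7: duration 17, value 90
- track 10+track 8+track 4: duration 28, value 88
Minimum duration: 15 min.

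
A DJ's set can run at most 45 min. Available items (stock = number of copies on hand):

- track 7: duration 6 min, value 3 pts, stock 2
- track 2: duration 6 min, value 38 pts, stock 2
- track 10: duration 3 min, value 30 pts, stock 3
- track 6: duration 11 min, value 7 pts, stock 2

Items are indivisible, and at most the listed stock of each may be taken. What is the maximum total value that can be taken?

180 pts

Top feasible selections:
- 2×track 2 + 3×track 10 + 2×track 6: duration 43, value 180
- 2×track 7 + 2×track 2 + 3×track 10 + 1×track 6: duration 44, value 179
Best: 180 pts.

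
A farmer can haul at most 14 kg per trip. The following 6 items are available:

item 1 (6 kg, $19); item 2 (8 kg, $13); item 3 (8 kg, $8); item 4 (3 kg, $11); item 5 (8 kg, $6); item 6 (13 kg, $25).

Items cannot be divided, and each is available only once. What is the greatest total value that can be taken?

$32

This is a 0/1 knapsack; check combinations near the capacity.
- item 1+item 2: weight 6+8=14, value 19+13=32
- item 1+item 4: weight 6+3=9, value 19+11=30
- item 1+item 3: weight 6+8=14, value 19+8=27
- item 6: weight 13, value 25
- item 1+item 5: weight 6+8=14, value 19+6=25
Best: $32.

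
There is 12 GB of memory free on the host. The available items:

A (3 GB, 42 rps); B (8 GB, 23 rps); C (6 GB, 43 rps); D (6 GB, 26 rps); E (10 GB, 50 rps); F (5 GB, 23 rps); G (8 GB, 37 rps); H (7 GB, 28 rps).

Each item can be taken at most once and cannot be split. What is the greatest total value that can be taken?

This is a 0/1 knapsack; check combinations near the capacity.
- A+C: memory 3+6=9, value 42+43=85
- A+G: memory 3+8=11, value 42+37=79
- A+H: memory 3+7=10, value 42+28=70
- C+D: memory 6+6=12, value 43+26=69
Best: 85 rps.

85 rps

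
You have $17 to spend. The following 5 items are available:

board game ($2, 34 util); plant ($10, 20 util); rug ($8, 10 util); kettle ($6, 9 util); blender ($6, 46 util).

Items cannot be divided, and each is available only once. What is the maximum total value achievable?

90 util

This is a 0/1 knapsack; check combinations near the capacity.
- board game+rug+blender: cost 2+8+6=16, value 34+10+46=90
- board game+kettle+blender: cost 2+6+6=14, value 34+9+46=89
- board game+blender: cost 2+6=8, value 34+46=80
- plant+blender: cost 10+6=16, value 20+46=66
- rug+blender: cost 8+6=14, value 10+46=56
Best: 90 util.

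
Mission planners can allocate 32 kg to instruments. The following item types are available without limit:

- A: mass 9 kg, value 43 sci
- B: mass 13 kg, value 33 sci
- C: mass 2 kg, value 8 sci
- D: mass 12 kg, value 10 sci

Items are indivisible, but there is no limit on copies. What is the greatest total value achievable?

Best value-per-unit is A at 43/9; filling with it alone gives 3×43 = 129.
Optimal mix: 3×A + 2×C → mass 31, value 145.

145 sci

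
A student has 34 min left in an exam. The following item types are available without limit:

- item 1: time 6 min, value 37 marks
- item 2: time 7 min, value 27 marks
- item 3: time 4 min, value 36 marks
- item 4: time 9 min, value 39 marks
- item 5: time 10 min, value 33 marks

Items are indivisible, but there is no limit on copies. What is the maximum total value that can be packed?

289 marks

Best value-per-unit is item 3 at 36/4; filling with it alone gives 8×36 = 288.
Optimal mix: 1×item 1 + 7×item 3 → time 34, value 289.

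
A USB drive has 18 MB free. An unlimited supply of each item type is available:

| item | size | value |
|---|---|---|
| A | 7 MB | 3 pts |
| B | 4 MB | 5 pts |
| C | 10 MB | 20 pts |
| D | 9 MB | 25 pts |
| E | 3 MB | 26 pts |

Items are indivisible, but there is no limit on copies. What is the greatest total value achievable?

156 pts

Best value-per-unit is E at 26/3, and filling with it alone uses size 6×3=18. No mix of the others beats 6×26 = 156.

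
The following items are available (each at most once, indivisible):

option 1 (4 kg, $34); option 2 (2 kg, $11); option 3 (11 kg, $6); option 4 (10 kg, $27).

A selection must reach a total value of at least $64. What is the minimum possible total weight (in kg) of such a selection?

16

Subsets with value ≥ 64, sorted by total weight:
- option 1+option 2+option 4: weight 16, value 72
- option 1+option 3+option 4: weight 25, value 67
- option 1+option 2+option 3+option 4: weight 27, value 78
Minimum weight: 16 kg.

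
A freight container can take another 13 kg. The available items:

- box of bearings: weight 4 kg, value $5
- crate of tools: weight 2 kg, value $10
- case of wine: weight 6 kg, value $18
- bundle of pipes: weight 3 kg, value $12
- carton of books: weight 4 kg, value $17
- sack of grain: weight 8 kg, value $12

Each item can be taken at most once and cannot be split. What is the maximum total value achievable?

This is a 0/1 knapsack; check combinations near the capacity.
- case of wine+bundle of pipes+carton of books: weight 6+3+4=13, value 18+12+17=47
- crate of tools+case of wine+carton of books: weight 2+6+4=12, value 10+18+17=45
- box of bearings+crate of tools+bundle of pipes+carton of books: weight 4+2+3+4=13, value 5+10+12+17=44
Best: $47.

$47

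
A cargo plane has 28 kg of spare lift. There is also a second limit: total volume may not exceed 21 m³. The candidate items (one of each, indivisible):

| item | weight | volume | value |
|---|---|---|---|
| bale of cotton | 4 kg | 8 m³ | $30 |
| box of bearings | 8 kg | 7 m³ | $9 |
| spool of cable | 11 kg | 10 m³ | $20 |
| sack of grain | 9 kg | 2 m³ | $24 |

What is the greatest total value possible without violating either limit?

Feasible sets respecting both limits:
- bale of cotton+spool of cable+sack of grain: weight 24, volume 20, value 74
- bale of cotton+box of bearings+sack of grain: weight 21, volume 17, value 63
- bale of cotton+sack of grain: weight 13, volume 10, value 54
Best: $74.

$74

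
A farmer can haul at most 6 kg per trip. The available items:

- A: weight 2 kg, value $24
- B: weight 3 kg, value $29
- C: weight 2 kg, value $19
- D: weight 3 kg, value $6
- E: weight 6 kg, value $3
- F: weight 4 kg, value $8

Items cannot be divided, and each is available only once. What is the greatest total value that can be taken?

$53

This is a 0/1 knapsack; check combinations near the capacity.
- A+B: weight 2+3=5, value 24+29=53
- B+C: weight 3+2=5, value 29+19=48
- A+C: weight 2+2=4, value 24+19=43
- B+D: weight 3+3=6, value 29+6=35
- A+F: weight 2+4=6, value 24+8=32
Best: $53.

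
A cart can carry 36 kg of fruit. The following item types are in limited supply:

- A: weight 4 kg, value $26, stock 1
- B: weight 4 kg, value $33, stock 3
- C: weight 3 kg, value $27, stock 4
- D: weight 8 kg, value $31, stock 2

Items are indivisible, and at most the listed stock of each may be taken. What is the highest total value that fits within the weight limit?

$264

Top feasible selections:
- 1×A + 3×B + 4×C + 1×D: weight 36, value 264
- 3×B + 4×C + 1×D: weight 32, value 238
- 1×A + 3×B + 3×C + 1×D: weight 33, value 237
Best: $264.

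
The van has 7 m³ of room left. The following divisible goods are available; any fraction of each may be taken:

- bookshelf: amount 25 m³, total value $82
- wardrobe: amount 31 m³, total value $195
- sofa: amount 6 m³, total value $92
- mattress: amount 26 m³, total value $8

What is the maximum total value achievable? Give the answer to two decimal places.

98.29

Take in order of value per unit:
- sofa (92/6 per unit): all 6 → value 92, running total 92.00
- wardrobe (195/31 per unit): 1 of 31 → value 1×195/31 = 6.2903, running total 98.29
Total 98.29.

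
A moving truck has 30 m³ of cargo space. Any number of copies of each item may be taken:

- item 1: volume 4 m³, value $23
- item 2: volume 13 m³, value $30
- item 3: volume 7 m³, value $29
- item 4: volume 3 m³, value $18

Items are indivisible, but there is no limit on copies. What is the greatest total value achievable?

$180

Best value-per-unit is item 4 at 18/3, and filling with it alone uses volume 10×3=30. No mix of the others beats 10×18 = 180.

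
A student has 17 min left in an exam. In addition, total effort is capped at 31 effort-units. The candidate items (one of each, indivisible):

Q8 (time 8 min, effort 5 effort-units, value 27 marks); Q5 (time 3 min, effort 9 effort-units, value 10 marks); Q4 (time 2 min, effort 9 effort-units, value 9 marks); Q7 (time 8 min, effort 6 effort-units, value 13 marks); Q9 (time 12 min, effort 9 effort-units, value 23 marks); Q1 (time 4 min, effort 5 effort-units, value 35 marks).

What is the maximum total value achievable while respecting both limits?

81 marks

Feasible sets respecting both limits:
- Q8+Q5+Q4+Q1: time 17, effort 28, value 81
- Q8+Q5+Q1: time 15, effort 19, value 72
- Q8+Q4+Q1: time 14, effort 19, value 71
Best: 81 marks.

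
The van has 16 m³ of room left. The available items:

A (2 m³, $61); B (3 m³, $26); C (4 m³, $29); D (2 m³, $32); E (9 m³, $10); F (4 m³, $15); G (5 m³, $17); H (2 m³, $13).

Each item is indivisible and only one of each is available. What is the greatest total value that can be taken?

Check high-value combinations within 16 m³:
- A+B+C+D+G: volume 2+3+4+2+5=16, value 61+26+29+32+17=165
- A+B+C+D+F: volume 2+3+4+2+4=15, value 61+26+29+32+15=163
- A+B+C+D+H: volume 2+3+4+2+2=13, value 61+26+29+32+13=161
- A+C+D+G+H: volume 2+4+2+5+2=15, value 61+29+32+17+13=152
Best: $165.

$165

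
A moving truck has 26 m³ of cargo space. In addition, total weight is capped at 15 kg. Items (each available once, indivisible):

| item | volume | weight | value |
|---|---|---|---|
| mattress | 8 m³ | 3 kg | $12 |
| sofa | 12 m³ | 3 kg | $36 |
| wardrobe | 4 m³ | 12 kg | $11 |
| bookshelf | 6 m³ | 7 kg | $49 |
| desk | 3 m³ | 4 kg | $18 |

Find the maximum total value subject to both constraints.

Feasible sets respecting both limits:
- sofa+bookshelf+desk: volume 21, weight 14, value 103
- mattress+sofa+bookshelf: volume 26, weight 13, value 97
- sofa+bookshelf: volume 18, weight 10, value 85
- mattress+bookshelf+desk: volume 17, weight 14, value 79
Best: $103.

$103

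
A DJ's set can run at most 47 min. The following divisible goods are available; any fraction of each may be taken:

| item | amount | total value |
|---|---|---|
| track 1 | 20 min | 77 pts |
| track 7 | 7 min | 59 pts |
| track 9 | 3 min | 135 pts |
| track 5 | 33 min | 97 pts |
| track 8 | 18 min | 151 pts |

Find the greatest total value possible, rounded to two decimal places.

Take in order of value per unit:
- track 9 (135/3 per unit): all 3 → value 135, running total 135.00
- track 7 (59/7 per unit): all 7 → value 59, running total 194.00
- track 8 (151/18 per unit): all 18 → value 151, running total 345.00
- track 1 (77/20 per unit): 19 of 20 → value 19×77/20 = 73.1500, running total 418.15
Total 418.15.

418.15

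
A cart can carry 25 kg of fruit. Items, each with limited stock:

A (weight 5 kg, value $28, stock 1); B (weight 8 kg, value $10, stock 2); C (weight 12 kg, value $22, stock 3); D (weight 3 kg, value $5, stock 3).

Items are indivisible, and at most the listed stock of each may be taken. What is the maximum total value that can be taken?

$60

Best selections within weight 25 and stock limits:
- 1×A + 1×C + 2×D: weight 23, value 60
- 1×A + 1×B + 1×C: weight 25, value 60
- 1×A + 1×C + 1×D: weight 20, value 55
- 1×A + 1×B + 3×D: weight 22, value 53
Best: $60.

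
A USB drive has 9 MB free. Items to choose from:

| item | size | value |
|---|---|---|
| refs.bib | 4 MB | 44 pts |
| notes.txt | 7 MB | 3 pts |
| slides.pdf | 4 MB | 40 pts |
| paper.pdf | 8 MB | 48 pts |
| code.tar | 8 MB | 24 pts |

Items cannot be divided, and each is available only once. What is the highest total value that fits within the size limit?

84 pts

Check high-value combinations within 9 MB:
- refs.bib+slides.pdf: size 4+4=8, value 44+40=84
- paper.pdf: size 8, value 48
- refs.bib: size 4, value 44
- slides.pdf: size 4, value 40
- code.tar: size 8, value 24
Best: 84 pts.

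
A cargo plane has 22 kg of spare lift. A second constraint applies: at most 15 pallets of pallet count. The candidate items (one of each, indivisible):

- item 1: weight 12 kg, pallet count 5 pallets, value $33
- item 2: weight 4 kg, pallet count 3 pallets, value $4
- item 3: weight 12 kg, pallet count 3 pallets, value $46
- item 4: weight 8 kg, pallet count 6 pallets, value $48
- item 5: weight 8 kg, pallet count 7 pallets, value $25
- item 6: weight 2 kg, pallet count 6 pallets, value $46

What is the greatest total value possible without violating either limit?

$140

Feasible sets respecting both limits:
- item 3+item 4+item 6: weight 22, pallet count 15, value 140
- item 2+item 4+item 6: weight 14, pallet count 15, value 98
- item 2+item 3+item 6: weight 18, pallet count 12, value 96
Best: $140.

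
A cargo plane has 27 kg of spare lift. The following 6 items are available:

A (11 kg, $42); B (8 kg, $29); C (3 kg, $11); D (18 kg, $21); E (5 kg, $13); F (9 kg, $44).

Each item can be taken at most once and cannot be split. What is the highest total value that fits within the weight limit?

Check high-value combinations within 27 kg:
- A+E+F: weight 11+5+9=25, value 42+13+44=99
- A+C+F: weight 11+3+9=23, value 42+11+44=97
- B+C+E+F: weight 8+3+5+9=25, value 29+11+13+44=97
- A+B+C+E: weight 11+8+3+5=27, value 42+29+11+13=95
- A+F: weight 11+9=20, value 42+44=86
Best: $99.

$99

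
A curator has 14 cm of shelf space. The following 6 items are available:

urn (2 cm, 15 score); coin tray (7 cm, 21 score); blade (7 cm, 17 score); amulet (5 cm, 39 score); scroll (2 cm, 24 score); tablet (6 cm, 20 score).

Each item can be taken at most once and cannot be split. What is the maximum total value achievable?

Check high-value combinations within 14 cm:
- coin tray+amulet+scroll: length 7+5+2=14, value 21+39+24=84
- amulet+scroll+tablet: length 5+2+6=13, value 39+24+20=83
- blade+amulet+scroll: length 7+5+2=14, value 17+39+24=80
- urn+amulet+scroll: length 2+5+2=9, value 15+39+24=78
Best: 84 score.

84 score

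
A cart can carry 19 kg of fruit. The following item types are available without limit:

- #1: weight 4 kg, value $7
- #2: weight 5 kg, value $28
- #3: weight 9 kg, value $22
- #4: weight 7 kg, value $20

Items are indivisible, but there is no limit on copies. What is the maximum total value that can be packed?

$91

Best value-per-unit is #2 at 28/5; filling with it alone gives 3×28 = 84.
Optimal mix: 1×#1 + 3×#2 → weight 19, value 91.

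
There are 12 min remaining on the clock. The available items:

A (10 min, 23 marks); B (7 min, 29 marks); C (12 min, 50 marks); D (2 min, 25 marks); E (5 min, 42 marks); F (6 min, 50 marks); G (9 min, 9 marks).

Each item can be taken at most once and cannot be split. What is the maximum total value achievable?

92 marks

Check high-value combinations within 12 min:
- E+F: time 5+6=11, value 42+50=92
- D+F: time 2+6=8, value 25+50=75
- B+E: time 7+5=12, value 29+42=71
Best: 92 marks.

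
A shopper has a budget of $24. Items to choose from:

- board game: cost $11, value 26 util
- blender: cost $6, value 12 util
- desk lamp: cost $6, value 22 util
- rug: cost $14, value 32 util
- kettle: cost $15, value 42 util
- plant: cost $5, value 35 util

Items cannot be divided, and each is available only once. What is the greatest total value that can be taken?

Check high-value combinations within $24:
- board game+desk lamp+plant: cost 11+6+5=22, value 26+22+35=83
- kettle+plant: cost 15+5=20, value 42+35=77
- board game+blender+plant: cost 11+6+5=22, value 26+12+35=73
- blender+desk lamp+plant: cost 6+6+5=17, value 12+22+35=69
Best: 83 util.

83 util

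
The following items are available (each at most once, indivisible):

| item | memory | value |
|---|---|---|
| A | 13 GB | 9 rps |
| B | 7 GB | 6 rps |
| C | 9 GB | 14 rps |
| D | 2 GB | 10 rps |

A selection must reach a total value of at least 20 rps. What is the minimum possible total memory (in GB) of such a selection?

11

Subsets with value ≥ 20, sorted by total memory:
- C+D: memory 11, value 24
- B+C: memory 16, value 20
Minimum memory: 11 GB.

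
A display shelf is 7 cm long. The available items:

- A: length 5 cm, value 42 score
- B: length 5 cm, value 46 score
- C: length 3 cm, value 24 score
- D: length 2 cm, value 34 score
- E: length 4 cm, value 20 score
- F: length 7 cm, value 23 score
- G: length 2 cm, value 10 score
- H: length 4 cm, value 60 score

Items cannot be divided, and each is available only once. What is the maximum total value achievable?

This is a 0/1 knapsack; check combinations near the capacity.
- D+H: length 2+4=6, value 34+60=94
- C+H: length 3+4=7, value 24+60=84
- B+D: length 5+2=7, value 46+34=80
- A+D: length 5+2=7, value 42+34=76
Best: 94 score.

94 score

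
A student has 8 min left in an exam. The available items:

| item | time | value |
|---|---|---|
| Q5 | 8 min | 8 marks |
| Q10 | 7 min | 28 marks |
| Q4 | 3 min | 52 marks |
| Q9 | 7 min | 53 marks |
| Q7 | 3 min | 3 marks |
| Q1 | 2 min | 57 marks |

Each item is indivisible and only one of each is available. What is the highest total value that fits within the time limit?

112 marks

This is a 0/1 knapsack; check combinations near the capacity.
- Q4+Q7+Q1: time 3+3+2=8, value 52+3+57=112
- Q4+Q1: time 3+2=5, value 52+57=109
- Q7+Q1: time 3+2=5, value 3+57=60
Best: 112 marks.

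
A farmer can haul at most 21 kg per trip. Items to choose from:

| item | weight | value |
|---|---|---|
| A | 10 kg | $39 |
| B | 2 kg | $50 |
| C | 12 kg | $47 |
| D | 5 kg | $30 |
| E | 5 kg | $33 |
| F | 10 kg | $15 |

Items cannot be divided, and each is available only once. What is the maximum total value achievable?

This is a 0/1 knapsack; check combinations near the capacity.
- B+C+E: weight 2+12+5=19, value 50+47+33=130
- B+C+D: weight 2+12+5=19, value 50+47+30=127
- A+B+E: weight 10+2+5=17, value 39+50+33=122
- A+B+D: weight 10+2+5=17, value 39+50+30=119
- B+D+E: weight 2+5+5=12, value 50+30+33=113
Best: $130.

$130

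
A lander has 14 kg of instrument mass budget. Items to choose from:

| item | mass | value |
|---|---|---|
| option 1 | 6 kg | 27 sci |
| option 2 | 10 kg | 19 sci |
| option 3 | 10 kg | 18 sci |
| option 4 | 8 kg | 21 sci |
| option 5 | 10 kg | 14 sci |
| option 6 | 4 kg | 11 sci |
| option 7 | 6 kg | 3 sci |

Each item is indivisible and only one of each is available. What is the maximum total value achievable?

This is a 0/1 knapsack; check combinations near the capacity.
- option 1+option 4: mass 6+8=14, value 27+21=48
- option 1+option 6: mass 6+4=10, value 27+11=38
- option 4+option 6: mass 8+4=12, value 21+11=32
- option 1+option 7: mass 6+6=12, value 27+3=30
Best: 48 sci.

48 sci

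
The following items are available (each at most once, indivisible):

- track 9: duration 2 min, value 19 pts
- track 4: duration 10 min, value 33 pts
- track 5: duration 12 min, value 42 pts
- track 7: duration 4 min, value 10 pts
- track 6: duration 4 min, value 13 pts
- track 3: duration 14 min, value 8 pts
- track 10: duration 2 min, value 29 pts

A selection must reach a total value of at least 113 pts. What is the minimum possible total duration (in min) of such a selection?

Subsets with value ≥ 113, sorted by total duration:
- track 9+track 5+track 7+track 6+track 10: duration 24, value 113
- track 9+track 4+track 5+track 10: duration 26, value 123
- track 4+track 5+track 6+track 10: duration 28, value 117
- track 4+track 5+track 7+track 10: duration 28, value 114
Minimum duration: 24 min.

24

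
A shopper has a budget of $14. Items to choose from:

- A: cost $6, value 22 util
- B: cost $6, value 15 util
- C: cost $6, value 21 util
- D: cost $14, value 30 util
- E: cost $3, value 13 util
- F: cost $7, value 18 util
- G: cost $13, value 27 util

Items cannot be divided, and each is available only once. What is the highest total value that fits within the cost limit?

43 util

Check high-value combinations within $14:
- A+C: cost 6+6=12, value 22+21=43
- A+F: cost 6+7=13, value 22+18=40
- C+F: cost 6+7=13, value 21+18=39
- A+B: cost 6+6=12, value 22+15=37
Best: 43 util.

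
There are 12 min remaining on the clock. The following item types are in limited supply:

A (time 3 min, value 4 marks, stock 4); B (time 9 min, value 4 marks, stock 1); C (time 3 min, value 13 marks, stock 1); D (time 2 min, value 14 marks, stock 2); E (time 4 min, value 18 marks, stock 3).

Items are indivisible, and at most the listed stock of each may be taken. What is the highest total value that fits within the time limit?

Best selections within time 12 and stock limits:
- 2×D + 2×E: time 12, value 64
- 1×C + 2×D + 1×E: time 11, value 59
Best: 64 marks.

64 marks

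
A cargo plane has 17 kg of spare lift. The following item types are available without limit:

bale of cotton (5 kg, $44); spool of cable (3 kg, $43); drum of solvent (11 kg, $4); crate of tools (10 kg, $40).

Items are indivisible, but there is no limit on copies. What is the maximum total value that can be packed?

$216

Best value-per-unit is spool of cable at 43/3; filling with it alone gives 5×43 = 215.
Optimal mix: 1×bale of cotton + 4×spool of cable → weight 17, value 216.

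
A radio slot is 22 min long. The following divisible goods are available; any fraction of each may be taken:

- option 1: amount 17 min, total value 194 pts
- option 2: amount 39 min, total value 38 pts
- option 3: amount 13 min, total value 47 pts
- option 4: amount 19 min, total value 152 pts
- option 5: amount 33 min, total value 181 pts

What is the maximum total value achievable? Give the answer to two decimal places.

Take in order of value per unit:
- option 1 (194/17 per unit): all 17 → value 194, running total 194.00
- option 4 (152/19 per unit): 5 of 19 → value 5×152/19 = 40.0000, running total 234.00
Total 234.00.

234.00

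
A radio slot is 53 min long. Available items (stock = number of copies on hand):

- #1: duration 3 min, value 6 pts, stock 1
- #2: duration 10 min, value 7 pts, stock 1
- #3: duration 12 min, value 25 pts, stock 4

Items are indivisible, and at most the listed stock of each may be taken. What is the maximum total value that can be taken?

Best selections within duration 53 and stock limits:
- 1×#1 + 4×#3: duration 51, value 106
- 4×#3: duration 48, value 100
- 1×#1 + 1×#2 + 3×#3: duration 49, value 88
- 1×#2 + 3×#3: duration 46, value 82
Best: 106 pts.

106 pts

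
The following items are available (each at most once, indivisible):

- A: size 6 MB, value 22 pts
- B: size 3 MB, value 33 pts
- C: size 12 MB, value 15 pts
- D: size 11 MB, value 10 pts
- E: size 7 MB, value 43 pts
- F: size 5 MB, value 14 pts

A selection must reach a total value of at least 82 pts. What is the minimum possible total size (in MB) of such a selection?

Subsets with value ≥ 82, sorted by total size:
- B+E+F: size 15, value 90
- A+B+E: size 16, value 98
Minimum size: 15 MB.

15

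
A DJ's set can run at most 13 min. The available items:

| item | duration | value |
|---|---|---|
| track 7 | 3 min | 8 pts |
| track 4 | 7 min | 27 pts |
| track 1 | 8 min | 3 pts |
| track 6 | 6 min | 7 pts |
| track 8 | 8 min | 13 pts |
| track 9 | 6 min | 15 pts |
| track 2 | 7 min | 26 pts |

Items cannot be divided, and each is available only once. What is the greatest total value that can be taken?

42 pts

Check high-value combinations within 13 min:
- track 4+track 9: duration 7+6=13, value 27+15=42
- track 9+track 2: duration 6+7=13, value 15+26=41
- track 7+track 4: duration 3+7=10, value 8+27=35
- track 7+track 2: duration 3+7=10, value 8+26=34
Best: 42 pts.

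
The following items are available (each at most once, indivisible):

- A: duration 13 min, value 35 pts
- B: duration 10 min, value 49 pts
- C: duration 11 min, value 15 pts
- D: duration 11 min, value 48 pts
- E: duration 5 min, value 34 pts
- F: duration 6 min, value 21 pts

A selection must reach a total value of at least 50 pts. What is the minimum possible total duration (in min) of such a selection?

11

Subsets with value ≥ 50, sorted by total duration:
- E+F: duration 11, value 55
- B+E: duration 15, value 83
Minimum duration: 11 min.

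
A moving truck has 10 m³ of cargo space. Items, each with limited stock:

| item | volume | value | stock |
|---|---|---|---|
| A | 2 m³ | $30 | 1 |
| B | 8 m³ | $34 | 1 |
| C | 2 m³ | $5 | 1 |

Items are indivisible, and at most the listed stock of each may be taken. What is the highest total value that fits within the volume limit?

Top feasible selections:
- 1×A + 1×B: volume 10, value 64
- 1×B + 1×C: volume 10, value 39
- 1×A + 1×C: volume 4, value 35
Best: $64.

$64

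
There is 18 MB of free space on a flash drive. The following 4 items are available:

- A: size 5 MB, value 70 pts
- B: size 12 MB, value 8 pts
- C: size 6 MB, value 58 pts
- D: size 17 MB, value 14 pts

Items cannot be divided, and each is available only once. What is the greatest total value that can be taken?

Check high-value combinations within 18 MB:
- A+C: size 5+6=11, value 70+58=128
- A+B: size 5+12=17, value 70+8=78
- A: size 5, value 70
- B+C: size 12+6=18, value 8+58=66
- C: size 6, value 58
Best: 128 pts.

128 pts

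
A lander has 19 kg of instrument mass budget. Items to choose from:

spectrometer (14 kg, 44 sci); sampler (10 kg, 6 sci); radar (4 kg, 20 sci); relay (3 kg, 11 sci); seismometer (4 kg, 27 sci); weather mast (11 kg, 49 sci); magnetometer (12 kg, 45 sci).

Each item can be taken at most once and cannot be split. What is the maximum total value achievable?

96 sci

Check high-value combinations within 19 kg:
- radar+seismometer+weather mast: mass 4+4+11=19, value 20+27+49=96
- relay+seismometer+weather mast: mass 3+4+11=18, value 11+27+49=87
- relay+seismometer+magnetometer: mass 3+4+12=19, value 11+27+45=83
- radar+relay+weather mast: mass 4+3+11=18, value 20+11+49=80
Best: 96 sci.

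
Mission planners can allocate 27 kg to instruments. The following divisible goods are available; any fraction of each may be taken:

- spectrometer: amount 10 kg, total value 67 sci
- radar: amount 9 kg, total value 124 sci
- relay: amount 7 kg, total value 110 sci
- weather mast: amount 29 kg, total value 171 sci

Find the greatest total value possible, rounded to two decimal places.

306.90

Take in order of value per unit:
- relay (110/7 per unit): all 7 → value 110, running total 110.00
- radar (124/9 per unit): all 9 → value 124, running total 234.00
- spectrometer (67/10 per unit): all 10 → value 67, running total 301.00
- weather mast (171/29 per unit): 1 of 29 → value 1×171/29 = 5.8966, running total 306.90
Total 306.90.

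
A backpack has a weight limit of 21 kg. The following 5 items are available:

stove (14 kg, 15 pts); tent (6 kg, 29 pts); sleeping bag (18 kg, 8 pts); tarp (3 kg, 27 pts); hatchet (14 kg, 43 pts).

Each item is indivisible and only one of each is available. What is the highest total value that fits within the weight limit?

72 pts

Check high-value combinations within 21 kg:
- tent+hatchet: weight 6+14=20, value 29+43=72
- tarp+hatchet: weight 3+14=17, value 27+43=70
- tent+tarp: weight 6+3=9, value 29+27=56
Best: 72 pts.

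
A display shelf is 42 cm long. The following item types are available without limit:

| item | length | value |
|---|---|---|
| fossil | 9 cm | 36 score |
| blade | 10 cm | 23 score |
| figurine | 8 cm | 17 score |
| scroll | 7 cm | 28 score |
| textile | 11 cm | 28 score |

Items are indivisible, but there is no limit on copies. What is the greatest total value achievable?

Best value-per-unit is fossil at 36/9; filling with it alone gives 4×36 = 144.
Optimal mix: 6×scroll → length 42, value 168.

168 score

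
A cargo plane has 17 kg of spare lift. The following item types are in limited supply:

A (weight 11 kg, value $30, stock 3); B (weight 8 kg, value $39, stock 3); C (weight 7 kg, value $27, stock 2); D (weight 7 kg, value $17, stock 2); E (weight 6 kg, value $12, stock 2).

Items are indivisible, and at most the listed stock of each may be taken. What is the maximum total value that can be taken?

Top feasible selections:
- 2×B: weight 16, value 78
- 1×B + 1×C: weight 15, value 66
Best: $78.

$78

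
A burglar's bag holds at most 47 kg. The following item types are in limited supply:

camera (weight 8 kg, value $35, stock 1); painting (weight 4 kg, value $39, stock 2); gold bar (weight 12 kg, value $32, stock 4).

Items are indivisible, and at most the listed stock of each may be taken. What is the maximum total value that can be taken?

$177

Best selections within weight 47 and stock limits:
- 1×camera + 2×painting + 2×gold bar: weight 40, value 177
- 2×painting + 3×gold bar: weight 44, value 174
- 1×camera + 2×painting + 1×gold bar: weight 28, value 145
Best: $177.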